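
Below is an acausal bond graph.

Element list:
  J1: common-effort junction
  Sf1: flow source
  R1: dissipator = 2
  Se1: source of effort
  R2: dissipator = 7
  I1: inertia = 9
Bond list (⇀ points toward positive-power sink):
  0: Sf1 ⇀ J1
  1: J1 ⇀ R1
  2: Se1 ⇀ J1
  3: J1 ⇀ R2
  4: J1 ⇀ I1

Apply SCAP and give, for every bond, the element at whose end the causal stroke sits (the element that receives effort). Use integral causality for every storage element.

b0 →Sf1  (Sf1: flow source, stroke at near end)
b2 →J1  (Se1 fixes effort; stroke away)
b1 →R1  (J1 effort already set via bond 2)
b3 →R2  (J1: bond 2 brought effort, rest push out)
b4 →I1  (J1: bond 2 brought effort, rest push out)

b0 |Sf1
b1 |R1
b2 |J1
b3 |R2
b4 |I1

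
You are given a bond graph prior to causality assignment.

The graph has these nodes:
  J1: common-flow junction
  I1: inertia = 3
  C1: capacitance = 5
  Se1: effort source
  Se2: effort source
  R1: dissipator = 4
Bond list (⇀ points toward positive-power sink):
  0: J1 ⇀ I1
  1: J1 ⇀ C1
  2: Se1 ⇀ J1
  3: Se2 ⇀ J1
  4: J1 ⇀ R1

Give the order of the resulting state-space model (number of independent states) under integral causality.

#2 |J1  (source Se1 imposes e)
#3 |J1  (Se2: effort source, stroke at far end)
#0 |I1  (prefer integral on I1)
#1 |J1  (common-f at J1 fixed by 0)
#4 |J1  (1-jn J1 has f-setter on 0)

2  (C1, I1 all integral)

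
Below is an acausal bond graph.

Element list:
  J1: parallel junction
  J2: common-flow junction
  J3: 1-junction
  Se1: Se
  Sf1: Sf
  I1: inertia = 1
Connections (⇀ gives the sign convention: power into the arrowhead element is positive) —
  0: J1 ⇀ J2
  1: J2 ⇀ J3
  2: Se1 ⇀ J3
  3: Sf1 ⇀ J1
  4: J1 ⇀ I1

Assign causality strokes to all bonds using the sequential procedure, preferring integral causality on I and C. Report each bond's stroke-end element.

β0 stroke→J1
β1 stroke→J2
β2 stroke→J3
β3 stroke→Sf1
β4 stroke→I1

bond 2 stroke at J3  (source Se1 imposes e)
bond 3 stroke at Sf1  (Sf1: flow source, stroke at near end)
bond 1 stroke at J2  (J3: last free bond brings flow in)
bond 0 stroke at J1  (closing 1-jn rule on J2)
bond 4 stroke at I1  (J1: bond 0 brought effort, rest push out)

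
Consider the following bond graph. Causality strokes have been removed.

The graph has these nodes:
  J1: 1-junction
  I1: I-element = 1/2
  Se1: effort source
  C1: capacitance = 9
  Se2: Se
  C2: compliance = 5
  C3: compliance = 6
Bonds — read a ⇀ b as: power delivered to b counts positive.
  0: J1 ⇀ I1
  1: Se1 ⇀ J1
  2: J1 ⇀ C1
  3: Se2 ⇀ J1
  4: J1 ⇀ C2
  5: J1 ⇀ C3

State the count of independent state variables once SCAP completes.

4  (C1, C2, C3, I1 all integral)

#1 |J1  (Se1: effort source, stroke at far end)
#3 |J1  (Se2: effort source, stroke at far end)
#0 |I1  (prefer integral on I1)
#2 |J1  (common-f at J1 fixed by 0)
#4 |J1  (J1: bond 0 brought flow, rest push out)
#5 |J1  (J1: bond 0 brought flow, rest push out)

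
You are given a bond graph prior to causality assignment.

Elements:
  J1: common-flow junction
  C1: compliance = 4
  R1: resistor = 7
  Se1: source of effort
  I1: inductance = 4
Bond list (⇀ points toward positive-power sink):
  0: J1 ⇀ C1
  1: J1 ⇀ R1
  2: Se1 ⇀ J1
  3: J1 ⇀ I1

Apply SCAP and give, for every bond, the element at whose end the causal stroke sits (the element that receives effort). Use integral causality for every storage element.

#2 stroke→J1  (source Se1 imposes e)
#0 stroke→J1  (C1 outputs effort q/C1)
#3 stroke→I1  (I1 outputs flow p/I1)
#1 stroke→J1  (1-jn J1 has f-setter on 3)

#0 |J1
#1 |J1
#2 |J1
#3 |I1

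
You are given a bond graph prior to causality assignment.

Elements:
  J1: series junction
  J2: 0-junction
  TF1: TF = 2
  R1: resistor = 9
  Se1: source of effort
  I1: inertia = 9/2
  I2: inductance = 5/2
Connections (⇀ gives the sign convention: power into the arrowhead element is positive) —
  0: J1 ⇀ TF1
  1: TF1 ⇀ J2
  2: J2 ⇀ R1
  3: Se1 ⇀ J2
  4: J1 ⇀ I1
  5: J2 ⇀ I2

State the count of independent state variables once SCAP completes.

2  (I1, I2 all integral)

bond 3 stroke at J2  (Se1: effort source, stroke at far end)
bond 1 stroke at TF1  (common-e at J2 fixed by 3)
bond 2 stroke at R1  (J2 effort already set via bond 3)
bond 5 stroke at I2  (common-e at J2 fixed by 3)
bond 0 stroke at J1  (TF1 one-in-one-out from 1)
bond 4 stroke at I1  (only one flow-in slot at J1)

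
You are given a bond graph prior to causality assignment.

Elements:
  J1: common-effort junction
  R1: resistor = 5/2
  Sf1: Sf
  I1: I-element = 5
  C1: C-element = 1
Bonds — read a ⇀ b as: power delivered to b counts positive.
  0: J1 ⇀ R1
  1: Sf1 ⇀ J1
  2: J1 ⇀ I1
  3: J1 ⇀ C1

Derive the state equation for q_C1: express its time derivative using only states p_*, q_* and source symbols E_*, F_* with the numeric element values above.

dq_C1/dt = F_Sf1 - p_I1/5 - 2*q_C1/5

bond 1 stroke→Sf1  (Sf1 fixes flow; stroke at Sf1)
bond 2 stroke→I1  (I1: I, integral causality)
bond 3 stroke→J1  (C1 outputs effort q/C1)
bond 0 stroke→R1  (J1 effort already set via bond 3)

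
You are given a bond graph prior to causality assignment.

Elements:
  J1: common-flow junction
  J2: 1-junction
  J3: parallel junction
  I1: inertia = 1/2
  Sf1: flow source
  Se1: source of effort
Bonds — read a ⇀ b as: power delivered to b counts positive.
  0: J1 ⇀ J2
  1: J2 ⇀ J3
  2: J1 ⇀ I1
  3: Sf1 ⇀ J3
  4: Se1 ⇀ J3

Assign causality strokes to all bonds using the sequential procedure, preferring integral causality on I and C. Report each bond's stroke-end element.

b3 |Sf1  (Sf1 (Sf) sets flow on bond)
b4 |J3  (Se1 (Se) sets effort on bond)
b1 |J2  (J3 effort already set via bond 4)
b0 |J1  (closing 1-jn rule on J2)
b2 |I1  (J1: last free bond brings flow in)

b0 stroke at J1
b1 stroke at J2
b2 stroke at I1
b3 stroke at Sf1
b4 stroke at J3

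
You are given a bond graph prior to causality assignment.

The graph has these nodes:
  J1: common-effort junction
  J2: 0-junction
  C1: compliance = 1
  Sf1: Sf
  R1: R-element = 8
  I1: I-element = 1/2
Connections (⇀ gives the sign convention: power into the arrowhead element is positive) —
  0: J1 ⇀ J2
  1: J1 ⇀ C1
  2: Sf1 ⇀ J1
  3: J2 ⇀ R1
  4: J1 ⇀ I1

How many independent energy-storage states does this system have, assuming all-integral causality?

β2 stroke→Sf1  (source Sf1 imposes f)
β1 stroke→J1  (prefer integral on C1)
β0 stroke→J2  (J1 effort already set via bond 1)
β4 stroke→I1  (0-jn J1 has e-setter on 1)
β3 stroke→R1  (J2 effort already set via bond 0)

2  (C1, I1 all integral)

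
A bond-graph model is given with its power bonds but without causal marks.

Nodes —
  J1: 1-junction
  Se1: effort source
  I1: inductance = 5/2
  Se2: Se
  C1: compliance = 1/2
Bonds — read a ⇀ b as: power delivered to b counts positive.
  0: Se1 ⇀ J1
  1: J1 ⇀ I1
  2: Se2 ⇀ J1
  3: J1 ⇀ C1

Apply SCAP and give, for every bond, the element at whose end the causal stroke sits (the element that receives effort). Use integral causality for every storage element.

#0 stroke at J1
#1 stroke at I1
#2 stroke at J1
#3 stroke at J1

#0 →J1  (Se1: effort source, stroke at far end)
#2 →J1  (Se2 (Se) sets effort on bond)
#1 →I1  (I1: I, integral causality)
#3 →J1  (common-f at J1 fixed by 1)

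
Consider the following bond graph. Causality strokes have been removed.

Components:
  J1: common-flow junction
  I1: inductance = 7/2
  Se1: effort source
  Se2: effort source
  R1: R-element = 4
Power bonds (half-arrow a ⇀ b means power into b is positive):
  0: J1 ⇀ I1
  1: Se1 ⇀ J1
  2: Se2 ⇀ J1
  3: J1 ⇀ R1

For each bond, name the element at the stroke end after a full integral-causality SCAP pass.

bond 1 →J1  (Se1: effort source, stroke at far end)
bond 2 →J1  (Se2 (Se) sets effort on bond)
bond 0 →I1  (prefer integral on I1)
bond 3 →J1  (1-jn J1 has f-setter on 0)

β0 stroke at I1
β1 stroke at J1
β2 stroke at J1
β3 stroke at J1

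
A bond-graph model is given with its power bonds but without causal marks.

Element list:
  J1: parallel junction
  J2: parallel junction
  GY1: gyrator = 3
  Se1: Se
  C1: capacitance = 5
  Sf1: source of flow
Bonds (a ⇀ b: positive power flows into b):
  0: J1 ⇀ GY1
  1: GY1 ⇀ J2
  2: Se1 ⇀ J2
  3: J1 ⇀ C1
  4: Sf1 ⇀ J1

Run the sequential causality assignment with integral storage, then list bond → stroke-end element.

#2 stroke→J2  (Se1: effort source, stroke at far end)
#4 stroke→Sf1  (source Sf1 imposes f)
#1 stroke→GY1  (J2: bond 2 brought effort, rest push out)
#0 stroke→GY1  (through GY1, causality inverts; strokes same side of GY1)
#3 stroke→J1  (J1 needs exactly one e-in)

b0 stroke at GY1
b1 stroke at GY1
b2 stroke at J2
b3 stroke at J1
b4 stroke at Sf1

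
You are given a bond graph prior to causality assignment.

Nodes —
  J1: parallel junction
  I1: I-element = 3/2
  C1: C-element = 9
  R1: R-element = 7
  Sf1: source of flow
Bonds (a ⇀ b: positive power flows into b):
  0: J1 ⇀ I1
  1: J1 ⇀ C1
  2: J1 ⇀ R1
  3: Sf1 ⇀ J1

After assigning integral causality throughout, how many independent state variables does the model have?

2  (C1, I1 all integral)

β3 →Sf1  (Sf1 (Sf) sets flow on bond)
β0 →I1  (prefer integral on I1)
β1 →J1  (C1: C, integral causality)
β2 →R1  (J1: bond 1 brought effort, rest push out)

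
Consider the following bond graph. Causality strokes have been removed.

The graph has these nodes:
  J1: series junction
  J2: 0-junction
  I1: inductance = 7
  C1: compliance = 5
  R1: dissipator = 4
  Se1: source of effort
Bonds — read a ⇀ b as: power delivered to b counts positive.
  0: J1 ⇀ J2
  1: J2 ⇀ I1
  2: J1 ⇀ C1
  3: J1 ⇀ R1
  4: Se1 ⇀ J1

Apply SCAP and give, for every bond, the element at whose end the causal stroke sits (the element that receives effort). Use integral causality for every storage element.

#4 stroke at J1  (Se1: effort source, stroke at far end)
#1 stroke at I1  (I1 outputs flow p/I1)
#0 stroke at J2  (J2: last free bond brings effort in)
#2 stroke at J1  (common-f at J1 fixed by 0)
#3 stroke at J1  (1-jn J1 has f-setter on 0)

#0 |J2
#1 |I1
#2 |J1
#3 |J1
#4 |J1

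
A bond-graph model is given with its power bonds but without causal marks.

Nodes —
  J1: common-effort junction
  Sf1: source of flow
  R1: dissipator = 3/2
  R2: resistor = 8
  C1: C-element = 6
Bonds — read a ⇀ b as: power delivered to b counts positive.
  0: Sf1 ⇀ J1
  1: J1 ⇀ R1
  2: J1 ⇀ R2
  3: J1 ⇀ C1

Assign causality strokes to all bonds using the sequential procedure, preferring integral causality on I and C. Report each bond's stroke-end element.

b0 stroke at Sf1  (source Sf1 imposes f)
b3 stroke at J1  (C1 outputs effort q/C1)
b1 stroke at R1  (common-e at J1 fixed by 3)
b2 stroke at R2  (0-jn J1 has e-setter on 3)

#0 |Sf1
#1 |R1
#2 |R2
#3 |J1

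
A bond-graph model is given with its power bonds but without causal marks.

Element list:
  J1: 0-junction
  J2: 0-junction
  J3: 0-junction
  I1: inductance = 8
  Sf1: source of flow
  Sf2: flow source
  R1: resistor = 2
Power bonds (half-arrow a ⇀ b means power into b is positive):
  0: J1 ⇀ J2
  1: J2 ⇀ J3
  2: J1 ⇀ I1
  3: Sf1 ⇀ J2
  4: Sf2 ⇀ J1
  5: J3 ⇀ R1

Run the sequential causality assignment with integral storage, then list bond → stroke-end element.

bond 0 stroke→J1
bond 1 stroke→J2
bond 2 stroke→I1
bond 3 stroke→Sf1
bond 4 stroke→Sf2
bond 5 stroke→J3

#3 stroke→Sf1  (source Sf1 imposes f)
#4 stroke→Sf2  (Sf2 fixes flow; stroke at Sf2)
#2 stroke→I1  (I1 outputs flow p/I1)
#0 stroke→J1  (only one effort-in slot at J1)
#1 stroke→J2  (only one effort-in slot at J2)
#5 stroke→J3  (J3 needs exactly one e-in)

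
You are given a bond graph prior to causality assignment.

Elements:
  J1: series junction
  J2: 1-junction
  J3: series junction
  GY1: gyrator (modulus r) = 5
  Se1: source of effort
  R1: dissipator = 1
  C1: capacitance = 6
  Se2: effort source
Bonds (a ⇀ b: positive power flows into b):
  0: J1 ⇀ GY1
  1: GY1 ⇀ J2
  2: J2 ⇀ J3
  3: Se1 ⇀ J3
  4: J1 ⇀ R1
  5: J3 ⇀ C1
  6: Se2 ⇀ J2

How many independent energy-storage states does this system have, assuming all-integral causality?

bond 3 stroke→J3  (Se1 fixes effort; stroke away)
bond 6 stroke→J2  (source Se2 imposes e)
bond 5 stroke→J3  (C1 outputs effort q/C1)
bond 2 stroke→J2  (closing 1-jn rule on J3)
bond 1 stroke→GY1  (closing 1-jn rule on J2)
bond 0 stroke→GY1  (GY1 both-in/both-out from 1)
bond 4 stroke→J1  (1-jn J1 has f-setter on 0)

1  (C1 all integral)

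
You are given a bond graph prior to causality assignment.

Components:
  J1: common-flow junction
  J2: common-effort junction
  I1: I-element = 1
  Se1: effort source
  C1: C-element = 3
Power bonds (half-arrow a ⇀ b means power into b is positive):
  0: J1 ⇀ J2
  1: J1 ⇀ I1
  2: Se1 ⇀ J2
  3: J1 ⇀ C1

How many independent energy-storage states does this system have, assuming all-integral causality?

#2 stroke at J2  (Se1: effort source, stroke at far end)
#0 stroke at J1  (J2: bond 2 brought effort, rest push out)
#1 stroke at I1  (I1 outputs flow p/I1)
#3 stroke at J1  (1-jn J1 has f-setter on 1)

2  (C1, I1 all integral)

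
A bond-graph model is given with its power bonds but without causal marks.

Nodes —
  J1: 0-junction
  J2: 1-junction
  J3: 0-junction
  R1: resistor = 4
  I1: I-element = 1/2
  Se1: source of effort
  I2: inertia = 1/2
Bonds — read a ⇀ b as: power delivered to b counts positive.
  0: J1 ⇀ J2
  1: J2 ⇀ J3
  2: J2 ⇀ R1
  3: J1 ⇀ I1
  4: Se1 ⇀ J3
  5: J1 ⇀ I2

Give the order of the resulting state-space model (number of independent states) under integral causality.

2  (I1, I2 all integral)

b4 |J3  (Se1 fixes effort; stroke away)
b1 |J2  (J3 effort already set via bond 4)
b3 |I1  (I1 integral (f out))
b5 |I2  (I2: I, integral causality)
b0 |J1  (J1 needs exactly one e-in)
b2 |J2  (J2 flow already set via bond 0)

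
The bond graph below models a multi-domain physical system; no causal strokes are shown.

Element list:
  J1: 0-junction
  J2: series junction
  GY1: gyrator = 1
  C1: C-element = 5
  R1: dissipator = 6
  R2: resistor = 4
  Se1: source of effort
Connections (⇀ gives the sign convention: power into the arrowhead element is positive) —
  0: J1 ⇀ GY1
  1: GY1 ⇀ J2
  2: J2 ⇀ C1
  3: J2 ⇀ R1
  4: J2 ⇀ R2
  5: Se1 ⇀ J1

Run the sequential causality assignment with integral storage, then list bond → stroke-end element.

b0 stroke→GY1
b1 stroke→GY1
b2 stroke→J2
b3 stroke→J2
b4 stroke→J2
b5 stroke→J1

#5 |J1  (Se1 fixes effort; stroke away)
#0 |GY1  (J1 effort already set via bond 5)
#1 |GY1  (GY GY1: same side as bond 0)
#2 |J2  (common-f at J2 fixed by 1)
#3 |J2  (1-jn J2 has f-setter on 1)
#4 |J2  (J2: bond 1 brought flow, rest push out)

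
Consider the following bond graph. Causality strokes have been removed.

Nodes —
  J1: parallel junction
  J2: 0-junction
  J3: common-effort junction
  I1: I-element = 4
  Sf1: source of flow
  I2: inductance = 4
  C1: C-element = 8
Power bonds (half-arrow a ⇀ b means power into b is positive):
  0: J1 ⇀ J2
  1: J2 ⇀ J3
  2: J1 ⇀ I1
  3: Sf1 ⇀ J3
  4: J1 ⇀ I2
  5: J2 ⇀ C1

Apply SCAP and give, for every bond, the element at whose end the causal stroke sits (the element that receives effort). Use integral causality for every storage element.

b0 |J1
b1 |J3
b2 |I1
b3 |Sf1
b4 |I2
b5 |J2

b3 |Sf1  (Sf1 fixes flow; stroke at Sf1)
b1 |J3  (only one effort-in slot at J3)
b2 |I1  (I1 outputs flow p/I1)
b4 |I2  (I2 integral (f out))
b0 |J1  (J1 needs exactly one e-in)
b5 |J2  (J2 needs exactly one e-in)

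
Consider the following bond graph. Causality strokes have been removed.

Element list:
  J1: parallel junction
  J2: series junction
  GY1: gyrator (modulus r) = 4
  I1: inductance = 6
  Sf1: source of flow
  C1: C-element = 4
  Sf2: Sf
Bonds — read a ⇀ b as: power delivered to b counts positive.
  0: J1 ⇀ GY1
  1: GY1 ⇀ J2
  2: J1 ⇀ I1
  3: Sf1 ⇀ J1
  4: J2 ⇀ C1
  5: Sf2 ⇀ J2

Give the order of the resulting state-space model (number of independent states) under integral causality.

2  (C1, I1 all integral)

b3 |Sf1  (Sf1: flow source, stroke at near end)
b5 |Sf2  (Sf2 (Sf) sets flow on bond)
b1 |J2  (1-jn J2 has f-setter on 5)
b4 |J2  (1-jn J2 has f-setter on 5)
b0 |J1  (through GY1, causality inverts; strokes same side of GY1)
b2 |I1  (0-jn J1 has e-setter on 0)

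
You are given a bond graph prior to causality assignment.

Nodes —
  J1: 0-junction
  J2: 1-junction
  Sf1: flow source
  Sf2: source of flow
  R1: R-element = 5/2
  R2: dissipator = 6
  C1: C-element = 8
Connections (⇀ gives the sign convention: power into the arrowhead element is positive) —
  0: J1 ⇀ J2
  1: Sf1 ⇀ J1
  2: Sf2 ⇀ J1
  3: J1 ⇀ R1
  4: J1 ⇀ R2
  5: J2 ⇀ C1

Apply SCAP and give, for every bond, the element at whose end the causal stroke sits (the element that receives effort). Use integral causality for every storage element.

β0 |J1
β1 |Sf1
β2 |Sf2
β3 |R1
β4 |R2
β5 |J2

#1 →Sf1  (Sf1 (Sf) sets flow on bond)
#2 →Sf2  (Sf2 fixes flow; stroke at Sf2)
#5 →J2  (prefer integral on C1)
#0 →J1  (only one flow-in slot at J2)
#3 →R1  (J1: bond 0 brought effort, rest push out)
#4 →R2  (0-jn J1 has e-setter on 0)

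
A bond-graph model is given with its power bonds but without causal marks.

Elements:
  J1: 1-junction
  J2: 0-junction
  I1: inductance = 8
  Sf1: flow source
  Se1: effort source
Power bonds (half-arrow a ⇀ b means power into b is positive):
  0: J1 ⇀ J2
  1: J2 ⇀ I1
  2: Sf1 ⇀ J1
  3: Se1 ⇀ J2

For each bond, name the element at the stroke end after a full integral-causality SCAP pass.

β0 →J1
β1 →I1
β2 →Sf1
β3 →J2

#2 stroke→Sf1  (Sf1 (Sf) sets flow on bond)
#3 stroke→J2  (Se1: effort source, stroke at far end)
#0 stroke→J1  (1-jn J1 has f-setter on 2)
#1 stroke→I1  (J2: bond 3 brought effort, rest push out)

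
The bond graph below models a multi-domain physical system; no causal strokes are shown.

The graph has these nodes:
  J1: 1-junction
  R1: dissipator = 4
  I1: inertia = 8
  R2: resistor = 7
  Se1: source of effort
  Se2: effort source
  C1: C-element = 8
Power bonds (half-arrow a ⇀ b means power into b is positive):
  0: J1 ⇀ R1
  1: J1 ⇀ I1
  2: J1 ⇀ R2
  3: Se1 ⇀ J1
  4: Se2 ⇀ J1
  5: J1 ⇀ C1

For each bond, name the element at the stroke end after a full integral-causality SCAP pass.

bond 0 stroke at J1
bond 1 stroke at I1
bond 2 stroke at J1
bond 3 stroke at J1
bond 4 stroke at J1
bond 5 stroke at J1

#3 stroke→J1  (Se1: effort source, stroke at far end)
#4 stroke→J1  (Se2: effort source, stroke at far end)
#1 stroke→I1  (I1 outputs flow p/I1)
#0 stroke→J1  (J1: bond 1 brought flow, rest push out)
#2 stroke→J1  (common-f at J1 fixed by 1)
#5 stroke→J1  (J1: bond 1 brought flow, rest push out)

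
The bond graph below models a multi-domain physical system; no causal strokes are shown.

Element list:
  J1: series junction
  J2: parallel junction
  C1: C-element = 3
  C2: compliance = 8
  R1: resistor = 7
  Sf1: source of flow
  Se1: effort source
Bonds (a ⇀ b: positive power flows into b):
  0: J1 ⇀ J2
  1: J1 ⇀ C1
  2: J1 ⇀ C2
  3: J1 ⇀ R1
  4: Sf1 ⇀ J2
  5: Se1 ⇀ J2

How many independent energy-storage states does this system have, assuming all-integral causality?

β4 →Sf1  (Sf1 (Sf) sets flow on bond)
β5 →J2  (Se1 (Se) sets effort on bond)
β0 →J1  (0-jn J2 has e-setter on 5)
β1 →J1  (C1 integral (e out))
β2 →J1  (C2: C, integral causality)
β3 →R1  (only one flow-in slot at J1)

2  (C1, C2 all integral)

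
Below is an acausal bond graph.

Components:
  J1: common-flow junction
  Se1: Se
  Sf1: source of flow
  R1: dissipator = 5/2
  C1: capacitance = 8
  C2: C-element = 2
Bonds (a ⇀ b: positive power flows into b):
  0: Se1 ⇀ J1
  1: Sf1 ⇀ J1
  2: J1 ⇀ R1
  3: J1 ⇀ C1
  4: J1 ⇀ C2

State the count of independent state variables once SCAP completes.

2  (C1, C2 all integral)

β0 stroke at J1  (Se1: effort source, stroke at far end)
β1 stroke at Sf1  (Sf1: flow source, stroke at near end)
β2 stroke at J1  (1-jn J1 has f-setter on 1)
β3 stroke at J1  (common-f at J1 fixed by 1)
β4 stroke at J1  (J1 flow already set via bond 1)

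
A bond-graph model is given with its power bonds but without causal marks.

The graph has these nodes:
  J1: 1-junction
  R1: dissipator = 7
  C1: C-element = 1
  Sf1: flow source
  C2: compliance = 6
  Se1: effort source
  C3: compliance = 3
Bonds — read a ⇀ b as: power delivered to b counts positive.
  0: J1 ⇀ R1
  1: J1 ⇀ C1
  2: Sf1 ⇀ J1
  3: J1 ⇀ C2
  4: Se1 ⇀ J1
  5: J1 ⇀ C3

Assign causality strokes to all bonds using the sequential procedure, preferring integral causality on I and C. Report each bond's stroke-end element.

bond 2 stroke at Sf1  (Sf1: flow source, stroke at near end)
bond 4 stroke at J1  (Se1 (Se) sets effort on bond)
bond 0 stroke at J1  (J1: bond 2 brought flow, rest push out)
bond 1 stroke at J1  (1-jn J1 has f-setter on 2)
bond 3 stroke at J1  (1-jn J1 has f-setter on 2)
bond 5 stroke at J1  (1-jn J1 has f-setter on 2)

b0 stroke at J1
b1 stroke at J1
b2 stroke at Sf1
b3 stroke at J1
b4 stroke at J1
b5 stroke at J1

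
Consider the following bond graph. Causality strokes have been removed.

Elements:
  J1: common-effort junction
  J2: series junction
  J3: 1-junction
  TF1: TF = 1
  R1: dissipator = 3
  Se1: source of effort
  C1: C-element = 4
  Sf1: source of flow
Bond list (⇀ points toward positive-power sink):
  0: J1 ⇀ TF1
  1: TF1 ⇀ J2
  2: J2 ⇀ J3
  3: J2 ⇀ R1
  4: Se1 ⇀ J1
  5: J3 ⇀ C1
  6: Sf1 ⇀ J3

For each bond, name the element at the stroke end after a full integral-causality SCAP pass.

bond 0 →TF1
bond 1 →J2
bond 2 →J3
bond 3 →J2
bond 4 →J1
bond 5 →J3
bond 6 →Sf1

β4 |J1  (Se1 (Se) sets effort on bond)
β6 |Sf1  (source Sf1 imposes f)
β0 |TF1  (J1: bond 4 brought effort, rest push out)
β2 |J3  (J3: bond 6 brought flow, rest push out)
β5 |J3  (J3 flow already set via bond 6)
β1 |J2  (TF TF1: opposite of bond 0)
β3 |J2  (common-f at J2 fixed by 2)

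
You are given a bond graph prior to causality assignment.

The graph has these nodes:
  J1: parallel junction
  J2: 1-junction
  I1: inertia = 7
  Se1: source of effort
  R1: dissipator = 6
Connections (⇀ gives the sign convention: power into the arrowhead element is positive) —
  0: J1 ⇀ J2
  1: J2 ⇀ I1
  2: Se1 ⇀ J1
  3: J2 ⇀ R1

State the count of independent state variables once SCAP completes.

1  (I1 all integral)

b2 →J1  (Se1 fixes effort; stroke away)
b0 →J2  (J1: bond 2 brought effort, rest push out)
b1 →I1  (prefer integral on I1)
b3 →J2  (1-jn J2 has f-setter on 1)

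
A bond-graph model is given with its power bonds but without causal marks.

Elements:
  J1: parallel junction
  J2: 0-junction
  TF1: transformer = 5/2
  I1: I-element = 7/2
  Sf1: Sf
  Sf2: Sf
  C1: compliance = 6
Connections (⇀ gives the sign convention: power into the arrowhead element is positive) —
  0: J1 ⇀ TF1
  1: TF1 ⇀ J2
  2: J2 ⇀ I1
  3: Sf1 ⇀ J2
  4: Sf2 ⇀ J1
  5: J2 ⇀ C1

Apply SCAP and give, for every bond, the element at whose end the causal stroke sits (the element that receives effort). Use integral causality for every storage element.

#3 stroke→Sf1  (Sf1 (Sf) sets flow on bond)
#4 stroke→Sf2  (Sf2: flow source, stroke at near end)
#0 stroke→J1  (J1: last free bond brings effort in)
#1 stroke→TF1  (TF1: transformer flips bond 0)
#2 stroke→I1  (I1 integral (f out))
#5 stroke→J2  (closing 0-jn rule on J2)

b0 stroke at J1
b1 stroke at TF1
b2 stroke at I1
b3 stroke at Sf1
b4 stroke at Sf2
b5 stroke at J2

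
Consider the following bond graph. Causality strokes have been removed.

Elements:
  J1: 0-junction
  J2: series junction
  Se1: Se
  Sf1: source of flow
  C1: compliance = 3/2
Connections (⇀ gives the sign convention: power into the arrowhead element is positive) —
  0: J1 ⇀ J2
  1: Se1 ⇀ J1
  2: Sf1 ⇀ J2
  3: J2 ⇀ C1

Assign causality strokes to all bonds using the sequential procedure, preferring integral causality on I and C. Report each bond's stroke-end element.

bond 1 stroke at J1  (Se1 fixes effort; stroke away)
bond 2 stroke at Sf1  (Sf1 (Sf) sets flow on bond)
bond 0 stroke at J2  (0-jn J1 has e-setter on 1)
bond 3 stroke at J2  (common-f at J2 fixed by 2)

bond 0 stroke→J2
bond 1 stroke→J1
bond 2 stroke→Sf1
bond 3 stroke→J2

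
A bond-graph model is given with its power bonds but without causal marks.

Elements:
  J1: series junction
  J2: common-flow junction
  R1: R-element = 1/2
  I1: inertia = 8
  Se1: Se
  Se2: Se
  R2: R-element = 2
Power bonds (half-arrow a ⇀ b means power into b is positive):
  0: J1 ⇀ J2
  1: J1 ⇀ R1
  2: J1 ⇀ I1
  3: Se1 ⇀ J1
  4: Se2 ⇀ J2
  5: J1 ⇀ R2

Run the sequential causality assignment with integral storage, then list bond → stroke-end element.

β0 →J1
β1 →J1
β2 →I1
β3 →J1
β4 →J2
β5 →J1

bond 3 stroke→J1  (Se1 fixes effort; stroke away)
bond 4 stroke→J2  (Se2 (Se) sets effort on bond)
bond 0 stroke→J1  (closing 1-jn rule on J2)
bond 2 stroke→I1  (prefer integral on I1)
bond 1 stroke→J1  (J1: bond 2 brought flow, rest push out)
bond 5 stroke→J1  (1-jn J1 has f-setter on 2)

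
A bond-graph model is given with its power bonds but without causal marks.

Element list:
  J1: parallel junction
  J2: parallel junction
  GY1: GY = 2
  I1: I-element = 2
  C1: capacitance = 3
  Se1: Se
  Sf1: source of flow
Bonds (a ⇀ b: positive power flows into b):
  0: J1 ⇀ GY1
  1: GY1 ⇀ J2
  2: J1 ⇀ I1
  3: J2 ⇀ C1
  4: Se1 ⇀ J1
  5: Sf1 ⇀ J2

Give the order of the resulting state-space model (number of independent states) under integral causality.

2  (C1, I1 all integral)

β4 →J1  (Se1 (Se) sets effort on bond)
β5 →Sf1  (source Sf1 imposes f)
β0 →GY1  (J1: bond 4 brought effort, rest push out)
β2 →I1  (J1: bond 4 brought effort, rest push out)
β1 →GY1  (GY1 both-in/both-out from 0)
β3 →J2  (J2: last free bond brings effort in)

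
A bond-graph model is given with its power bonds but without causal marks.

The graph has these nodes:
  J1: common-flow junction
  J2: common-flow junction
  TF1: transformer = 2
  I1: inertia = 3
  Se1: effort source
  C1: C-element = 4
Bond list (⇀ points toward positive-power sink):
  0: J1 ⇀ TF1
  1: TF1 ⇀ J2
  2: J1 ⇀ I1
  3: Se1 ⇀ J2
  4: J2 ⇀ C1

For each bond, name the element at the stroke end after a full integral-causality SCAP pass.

#0 stroke at J1
#1 stroke at TF1
#2 stroke at I1
#3 stroke at J2
#4 stroke at J2

bond 3 |J2  (Se1 fixes effort; stroke away)
bond 2 |I1  (I1 outputs flow p/I1)
bond 0 |J1  (J1: bond 2 brought flow, rest push out)
bond 1 |TF1  (TF1: transformer flips bond 0)
bond 4 |J2  (J2: bond 1 brought flow, rest push out)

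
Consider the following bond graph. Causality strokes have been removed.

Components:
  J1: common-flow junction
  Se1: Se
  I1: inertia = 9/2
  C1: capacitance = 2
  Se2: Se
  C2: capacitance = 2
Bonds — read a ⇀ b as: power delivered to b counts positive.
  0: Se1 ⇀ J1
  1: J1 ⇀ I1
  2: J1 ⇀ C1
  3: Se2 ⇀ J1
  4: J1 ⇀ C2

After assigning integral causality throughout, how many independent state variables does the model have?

β0 |J1  (Se1 fixes effort; stroke away)
β3 |J1  (Se2 (Se) sets effort on bond)
β1 |I1  (I1 outputs flow p/I1)
β2 |J1  (common-f at J1 fixed by 1)
β4 |J1  (J1 flow already set via bond 1)

3  (C1, C2, I1 all integral)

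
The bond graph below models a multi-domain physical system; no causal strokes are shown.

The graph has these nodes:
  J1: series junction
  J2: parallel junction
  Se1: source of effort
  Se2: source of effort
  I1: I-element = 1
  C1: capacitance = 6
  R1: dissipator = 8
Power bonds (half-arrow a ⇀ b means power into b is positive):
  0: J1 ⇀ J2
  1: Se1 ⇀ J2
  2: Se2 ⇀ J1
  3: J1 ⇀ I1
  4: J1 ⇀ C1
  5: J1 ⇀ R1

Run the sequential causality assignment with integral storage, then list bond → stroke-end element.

β1 →J2  (Se1 (Se) sets effort on bond)
β2 →J1  (Se2 fixes effort; stroke away)
β0 →J1  (J2: bond 1 brought effort, rest push out)
β3 →I1  (I1 integral (f out))
β4 →J1  (J1: bond 3 brought flow, rest push out)
β5 →J1  (J1 flow already set via bond 3)

b0 |J1
b1 |J2
b2 |J1
b3 |I1
b4 |J1
b5 |J1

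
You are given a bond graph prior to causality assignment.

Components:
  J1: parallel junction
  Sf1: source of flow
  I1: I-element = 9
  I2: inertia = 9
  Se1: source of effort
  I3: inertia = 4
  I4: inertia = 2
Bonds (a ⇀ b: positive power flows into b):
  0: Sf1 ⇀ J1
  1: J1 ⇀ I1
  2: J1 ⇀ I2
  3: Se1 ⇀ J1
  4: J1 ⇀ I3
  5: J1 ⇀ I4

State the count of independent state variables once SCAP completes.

bond 0 →Sf1  (source Sf1 imposes f)
bond 3 →J1  (Se1: effort source, stroke at far end)
bond 1 →I1  (common-e at J1 fixed by 3)
bond 2 →I2  (0-jn J1 has e-setter on 3)
bond 4 →I3  (common-e at J1 fixed by 3)
bond 5 →I4  (J1 effort already set via bond 3)

4  (I1, I2, I3, I4 all integral)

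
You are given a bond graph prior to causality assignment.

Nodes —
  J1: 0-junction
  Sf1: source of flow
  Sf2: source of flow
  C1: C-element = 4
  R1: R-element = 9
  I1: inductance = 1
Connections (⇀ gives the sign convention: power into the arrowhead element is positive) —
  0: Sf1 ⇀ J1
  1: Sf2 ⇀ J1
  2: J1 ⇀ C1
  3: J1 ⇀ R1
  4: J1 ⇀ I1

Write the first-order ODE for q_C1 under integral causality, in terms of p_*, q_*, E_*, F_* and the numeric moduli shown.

dq_C1/dt = F_Sf1 + F_Sf2 - p_I1 - q_C1/36

#0 →Sf1  (Sf1 fixes flow; stroke at Sf1)
#1 →Sf2  (Sf2 fixes flow; stroke at Sf2)
#2 →J1  (C1 outputs effort q/C1)
#3 →R1  (J1 effort already set via bond 2)
#4 →I1  (common-e at J1 fixed by 2)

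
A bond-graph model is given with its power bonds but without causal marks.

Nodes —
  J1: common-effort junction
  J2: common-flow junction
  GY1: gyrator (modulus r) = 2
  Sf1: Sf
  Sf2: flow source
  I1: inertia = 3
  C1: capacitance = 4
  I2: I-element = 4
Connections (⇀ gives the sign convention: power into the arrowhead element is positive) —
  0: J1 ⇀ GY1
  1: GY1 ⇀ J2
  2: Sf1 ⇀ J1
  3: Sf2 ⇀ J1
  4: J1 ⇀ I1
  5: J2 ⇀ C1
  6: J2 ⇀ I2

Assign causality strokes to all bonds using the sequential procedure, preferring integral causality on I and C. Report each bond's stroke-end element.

bond 2 →Sf1  (Sf1 fixes flow; stroke at Sf1)
bond 3 →Sf2  (Sf2: flow source, stroke at near end)
bond 4 →I1  (I1 outputs flow p/I1)
bond 0 →J1  (only one effort-in slot at J1)
bond 1 →J2  (GY GY1: same side as bond 0)
bond 5 →J2  (C1 integral (e out))
bond 6 →I2  (J2 needs exactly one f-in)

b0 stroke at J1
b1 stroke at J2
b2 stroke at Sf1
b3 stroke at Sf2
b4 stroke at I1
b5 stroke at J2
b6 stroke at I2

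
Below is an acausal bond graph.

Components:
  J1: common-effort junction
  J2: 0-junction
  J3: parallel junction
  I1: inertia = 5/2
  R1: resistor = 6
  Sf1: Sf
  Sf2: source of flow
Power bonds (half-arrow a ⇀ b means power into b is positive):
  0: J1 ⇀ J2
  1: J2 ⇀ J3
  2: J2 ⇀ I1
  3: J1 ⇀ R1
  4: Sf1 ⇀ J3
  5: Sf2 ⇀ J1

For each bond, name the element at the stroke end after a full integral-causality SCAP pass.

β0 →J2
β1 →J3
β2 →I1
β3 →J1
β4 →Sf1
β5 →Sf2

b4 stroke at Sf1  (Sf1: flow source, stroke at near end)
b5 stroke at Sf2  (Sf2: flow source, stroke at near end)
b1 stroke at J3  (J3: last free bond brings effort in)
b2 stroke at I1  (I1 integral (f out))
b0 stroke at J2  (closing 0-jn rule on J2)
b3 stroke at J1  (closing 0-jn rule on J1)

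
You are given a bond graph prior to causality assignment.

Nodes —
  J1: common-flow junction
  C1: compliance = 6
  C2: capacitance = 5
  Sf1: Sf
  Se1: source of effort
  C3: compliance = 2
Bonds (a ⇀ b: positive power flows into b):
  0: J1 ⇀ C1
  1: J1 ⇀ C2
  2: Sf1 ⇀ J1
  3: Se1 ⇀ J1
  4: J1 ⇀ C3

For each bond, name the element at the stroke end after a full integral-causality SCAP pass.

b2 |Sf1  (Sf1: flow source, stroke at near end)
b3 |J1  (source Se1 imposes e)
b0 |J1  (J1 flow already set via bond 2)
b1 |J1  (J1 flow already set via bond 2)
b4 |J1  (1-jn J1 has f-setter on 2)

β0 stroke at J1
β1 stroke at J1
β2 stroke at Sf1
β3 stroke at J1
β4 stroke at J1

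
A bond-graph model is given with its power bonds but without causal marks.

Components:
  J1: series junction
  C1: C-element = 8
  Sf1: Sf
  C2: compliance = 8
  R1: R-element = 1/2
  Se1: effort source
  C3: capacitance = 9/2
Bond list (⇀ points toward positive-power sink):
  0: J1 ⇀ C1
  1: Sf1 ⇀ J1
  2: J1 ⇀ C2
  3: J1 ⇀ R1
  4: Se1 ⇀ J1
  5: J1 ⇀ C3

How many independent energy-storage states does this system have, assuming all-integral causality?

β1 |Sf1  (Sf1 (Sf) sets flow on bond)
β4 |J1  (Se1: effort source, stroke at far end)
β0 |J1  (1-jn J1 has f-setter on 1)
β2 |J1  (J1 flow already set via bond 1)
β3 |J1  (common-f at J1 fixed by 1)
β5 |J1  (J1 flow already set via bond 1)

3  (C1, C2, C3 all integral)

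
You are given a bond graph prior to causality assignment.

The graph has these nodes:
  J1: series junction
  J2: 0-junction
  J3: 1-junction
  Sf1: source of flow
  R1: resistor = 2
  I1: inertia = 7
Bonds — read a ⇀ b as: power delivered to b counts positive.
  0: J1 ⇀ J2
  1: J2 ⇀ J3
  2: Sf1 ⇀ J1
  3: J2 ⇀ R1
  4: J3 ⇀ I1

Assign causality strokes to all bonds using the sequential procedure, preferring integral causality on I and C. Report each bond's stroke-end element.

bond 2 stroke→Sf1  (Sf1: flow source, stroke at near end)
bond 0 stroke→J1  (J1 flow already set via bond 2)
bond 4 stroke→I1  (I1 integral (f out))
bond 1 stroke→J3  (J3 flow already set via bond 4)
bond 3 stroke→J2  (closing 0-jn rule on J2)

b0 →J1
b1 →J3
b2 →Sf1
b3 →J2
b4 →I1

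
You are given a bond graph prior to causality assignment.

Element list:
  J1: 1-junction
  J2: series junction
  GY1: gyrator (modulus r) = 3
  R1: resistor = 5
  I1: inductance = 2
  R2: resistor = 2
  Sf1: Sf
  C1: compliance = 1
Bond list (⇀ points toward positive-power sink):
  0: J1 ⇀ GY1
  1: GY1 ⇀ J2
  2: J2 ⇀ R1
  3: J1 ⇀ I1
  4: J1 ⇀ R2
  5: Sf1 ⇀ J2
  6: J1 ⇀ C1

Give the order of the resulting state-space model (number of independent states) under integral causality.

β5 stroke at Sf1  (Sf1 fixes flow; stroke at Sf1)
β1 stroke at J2  (J2 flow already set via bond 5)
β2 stroke at J2  (1-jn J2 has f-setter on 5)
β0 stroke at J1  (GY1: gyrator matches bond 1)
β3 stroke at I1  (I1 outputs flow p/I1)
β4 stroke at J1  (J1 flow already set via bond 3)
β6 stroke at J1  (common-f at J1 fixed by 3)

2  (C1, I1 all integral)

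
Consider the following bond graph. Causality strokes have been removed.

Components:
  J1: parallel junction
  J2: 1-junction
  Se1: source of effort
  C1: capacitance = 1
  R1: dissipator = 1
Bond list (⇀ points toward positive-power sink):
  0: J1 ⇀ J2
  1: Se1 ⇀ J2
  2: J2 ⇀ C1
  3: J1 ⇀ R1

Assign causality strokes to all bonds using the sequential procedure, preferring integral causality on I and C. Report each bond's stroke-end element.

β0 |J1
β1 |J2
β2 |J2
β3 |R1

#1 stroke at J2  (Se1: effort source, stroke at far end)
#2 stroke at J2  (C1 outputs effort q/C1)
#0 stroke at J1  (J2: last free bond brings flow in)
#3 stroke at R1  (J1: bond 0 brought effort, rest push out)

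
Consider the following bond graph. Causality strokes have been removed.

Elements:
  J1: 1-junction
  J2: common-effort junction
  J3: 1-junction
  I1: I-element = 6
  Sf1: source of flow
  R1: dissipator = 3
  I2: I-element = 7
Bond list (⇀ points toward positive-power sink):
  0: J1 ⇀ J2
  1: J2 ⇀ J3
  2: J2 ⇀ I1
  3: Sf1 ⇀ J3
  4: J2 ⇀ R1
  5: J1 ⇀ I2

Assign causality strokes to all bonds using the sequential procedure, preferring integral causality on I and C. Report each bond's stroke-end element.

bond 0 stroke→J1
bond 1 stroke→J3
bond 2 stroke→I1
bond 3 stroke→Sf1
bond 4 stroke→J2
bond 5 stroke→I2

#3 →Sf1  (Sf1 (Sf) sets flow on bond)
#1 →J3  (common-f at J3 fixed by 3)
#2 →I1  (I1: I, integral causality)
#5 →I2  (I2 integral (f out))
#0 →J1  (1-jn J1 has f-setter on 5)
#4 →J2  (closing 0-jn rule on J2)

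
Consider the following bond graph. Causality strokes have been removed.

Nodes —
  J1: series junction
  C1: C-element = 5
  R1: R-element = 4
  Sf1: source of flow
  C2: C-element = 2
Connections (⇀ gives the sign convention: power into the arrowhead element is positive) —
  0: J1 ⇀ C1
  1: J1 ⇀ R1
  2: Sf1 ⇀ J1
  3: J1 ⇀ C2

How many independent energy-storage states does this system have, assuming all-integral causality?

2  (C1, C2 all integral)

#2 →Sf1  (Sf1 (Sf) sets flow on bond)
#0 →J1  (common-f at J1 fixed by 2)
#1 →J1  (1-jn J1 has f-setter on 2)
#3 →J1  (common-f at J1 fixed by 2)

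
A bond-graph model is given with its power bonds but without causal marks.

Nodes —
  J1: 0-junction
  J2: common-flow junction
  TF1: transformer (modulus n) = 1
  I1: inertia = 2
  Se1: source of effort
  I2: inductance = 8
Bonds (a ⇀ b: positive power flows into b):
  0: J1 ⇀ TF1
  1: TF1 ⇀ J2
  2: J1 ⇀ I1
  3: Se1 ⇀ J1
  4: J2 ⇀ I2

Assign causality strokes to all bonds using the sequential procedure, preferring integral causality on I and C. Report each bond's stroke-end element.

b0 |TF1
b1 |J2
b2 |I1
b3 |J1
b4 |I2

#3 stroke at J1  (source Se1 imposes e)
#0 stroke at TF1  (0-jn J1 has e-setter on 3)
#2 stroke at I1  (0-jn J1 has e-setter on 3)
#1 stroke at J2  (TF TF1: opposite of bond 0)
#4 stroke at I2  (J2: last free bond brings flow in)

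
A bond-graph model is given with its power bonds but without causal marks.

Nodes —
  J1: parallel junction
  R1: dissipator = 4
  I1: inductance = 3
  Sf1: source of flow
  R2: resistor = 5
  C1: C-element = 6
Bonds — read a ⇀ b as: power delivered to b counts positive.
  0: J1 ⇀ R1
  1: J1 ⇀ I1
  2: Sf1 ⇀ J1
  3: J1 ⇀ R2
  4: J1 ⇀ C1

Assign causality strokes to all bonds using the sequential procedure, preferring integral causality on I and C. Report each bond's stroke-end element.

bond 2 →Sf1  (Sf1: flow source, stroke at near end)
bond 1 →I1  (I1 outputs flow p/I1)
bond 4 →J1  (C1: C, integral causality)
bond 0 →R1  (0-jn J1 has e-setter on 4)
bond 3 →R2  (J1: bond 4 brought effort, rest push out)

#0 |R1
#1 |I1
#2 |Sf1
#3 |R2
#4 |J1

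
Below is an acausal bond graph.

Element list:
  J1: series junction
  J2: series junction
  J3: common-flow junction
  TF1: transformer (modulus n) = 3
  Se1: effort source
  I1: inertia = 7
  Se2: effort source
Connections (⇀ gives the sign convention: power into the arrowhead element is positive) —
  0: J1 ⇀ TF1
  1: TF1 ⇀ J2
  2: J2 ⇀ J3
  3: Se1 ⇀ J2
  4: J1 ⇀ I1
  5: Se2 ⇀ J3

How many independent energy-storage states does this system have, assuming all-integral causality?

β3 stroke→J2  (Se1 (Se) sets effort on bond)
β5 stroke→J3  (Se2: effort source, stroke at far end)
β2 stroke→J2  (J3: last free bond brings flow in)
β1 stroke→TF1  (only one flow-in slot at J2)
β0 stroke→J1  (through TF1, causality passes straight; one stroke at TF1)
β4 stroke→I1  (J1 needs exactly one f-in)

1  (I1 all integral)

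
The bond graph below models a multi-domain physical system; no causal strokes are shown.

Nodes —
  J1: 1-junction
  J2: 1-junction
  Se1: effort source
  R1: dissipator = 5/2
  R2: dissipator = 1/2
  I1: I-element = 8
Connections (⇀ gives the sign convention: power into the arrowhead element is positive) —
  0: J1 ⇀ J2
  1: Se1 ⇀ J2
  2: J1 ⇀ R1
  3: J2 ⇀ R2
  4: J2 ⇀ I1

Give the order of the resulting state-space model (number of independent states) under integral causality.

1  (I1 all integral)

β1 →J2  (Se1 (Se) sets effort on bond)
β4 →I1  (prefer integral on I1)
β0 →J2  (1-jn J2 has f-setter on 4)
β3 →J2  (common-f at J2 fixed by 4)
β2 →J1  (J1 flow already set via bond 0)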